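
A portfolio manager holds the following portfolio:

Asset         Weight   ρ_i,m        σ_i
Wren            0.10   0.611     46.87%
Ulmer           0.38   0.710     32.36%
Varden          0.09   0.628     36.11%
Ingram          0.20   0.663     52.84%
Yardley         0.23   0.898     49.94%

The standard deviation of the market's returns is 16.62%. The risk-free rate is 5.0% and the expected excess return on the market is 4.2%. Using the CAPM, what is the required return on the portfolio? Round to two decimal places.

12.82%

β_Wren = 0.611 × 46.87% / 16.62% = 1.7231
β_Ulmer = 0.710 × 32.36% / 16.62% = 1.3824
β_Varden = 0.628 × 36.11% / 16.62% = 1.3644
β_Ingram = 0.663 × 52.84% / 16.62% = 2.1079
β_Yardley = 0.898 × 49.94% / 16.62% = 2.6983
β_P = Σ w_i β_i = 0.10×1.7231 + 0.38×1.3824 + 0.09×1.3644 + 0.20×2.1079 + 0.23×2.6983 = 1.8626
E(R_P) = R_f + β_P × MRP = 5.0% + 1.8626 × 4.2% = 12.82%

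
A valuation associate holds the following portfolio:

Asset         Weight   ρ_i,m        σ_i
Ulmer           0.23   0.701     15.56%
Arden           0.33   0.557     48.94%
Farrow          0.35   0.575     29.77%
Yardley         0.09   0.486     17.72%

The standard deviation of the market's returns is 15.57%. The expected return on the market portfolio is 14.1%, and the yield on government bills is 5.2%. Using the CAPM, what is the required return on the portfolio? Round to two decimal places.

β_Ulmer = 0.701 × 15.56% / 15.57% = 0.7005
β_Arden = 0.557 × 48.94% / 15.57% = 1.7508
β_Farrow = 0.575 × 29.77% / 15.57% = 1.0994
β_Yardley = 0.486 × 17.72% / 15.57% = 0.5531
β_P = Σ w_i β_i = 0.23×0.7005 + 0.33×1.7508 + 0.35×1.0994 + 0.09×0.5531 = 1.1734
MRP = 14.1% − 5.2% = 8.90%
E(R_P) = R_f + β_P × MRP = 5.2% + 1.1734 × 8.9% = 15.64%

15.64%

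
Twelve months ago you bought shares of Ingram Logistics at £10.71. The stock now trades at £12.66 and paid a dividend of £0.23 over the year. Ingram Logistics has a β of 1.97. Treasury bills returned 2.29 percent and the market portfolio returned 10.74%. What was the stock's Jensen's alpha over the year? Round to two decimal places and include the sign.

+1.42%

Realised HPR = (P1 + D1 − P0) / P0 = (12.66 + 0.23 − 10.71) / 10.71 = 2.18 / 10.71 = 20.3548%
MRP = 10.74% − 2.29% = 8.45%
CAPM required = R_f + β·MRP = 2.29% + 1.97 × 8.45% = 18.9365%
α = realised − required = 20.3548% − 18.9365% = +1.42%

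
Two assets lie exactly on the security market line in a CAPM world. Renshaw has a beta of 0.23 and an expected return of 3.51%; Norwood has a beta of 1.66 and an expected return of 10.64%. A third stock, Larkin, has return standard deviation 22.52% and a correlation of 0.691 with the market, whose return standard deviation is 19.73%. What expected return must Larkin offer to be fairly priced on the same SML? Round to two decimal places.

6.30%

MRP = (10.64% − 3.51%) / (1.66 − 0.23) = 4.9860%
R_f = 3.51% − 0.23 × 4.9860% = 2.3632%
β_Larkin = ρ·σ_i/σ_m = 0.691 × 22.52 / 19.73 = 0.7887
E(R_Larkin) = R_f + β × MRP = 2.3632% + 0.7887 × 4.9860% = 6.30%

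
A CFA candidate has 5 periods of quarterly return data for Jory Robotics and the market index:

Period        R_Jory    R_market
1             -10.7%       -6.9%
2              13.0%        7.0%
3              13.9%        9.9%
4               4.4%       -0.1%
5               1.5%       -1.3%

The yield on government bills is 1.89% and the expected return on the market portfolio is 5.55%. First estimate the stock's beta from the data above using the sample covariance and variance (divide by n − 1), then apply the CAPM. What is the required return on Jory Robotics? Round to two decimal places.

7.17%

Mean R_i = (-10.7 + 13.0 + 13.9 + 4.4 + 1.5) / 5 = 4.4200%
Mean R_m = (-6.9 + 7.0 + 9.9 − 0.1 − 1.3) / 5 = 1.7200%
Σ(R_i − R̄_i)(R_m − R̄_m) = 262.0380  ⇒  Cov = 262.0380 / 4 = 65.5095
Σ(R_m − R̄_m)² = 181.5280  ⇒  Var(R_m) = 181.5280 / 4 = 45.3820
β = Cov / Var(R_m) = 65.5095 / 45.3820 = 1.4435
MRP = 5.55% − 1.89% = 3.66%
E(R) = R_f + β × MRP = 1.89% + 1.4435 × 3.66% = 7.17%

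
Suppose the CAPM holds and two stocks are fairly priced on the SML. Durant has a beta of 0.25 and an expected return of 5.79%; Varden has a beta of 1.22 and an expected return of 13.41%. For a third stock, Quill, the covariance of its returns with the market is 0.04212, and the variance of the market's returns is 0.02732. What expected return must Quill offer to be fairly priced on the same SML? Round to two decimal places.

15.94%

MRP = (13.41% − 5.79%) / (1.22 − 0.25) = 7.8557%
R_f = 5.79% − 0.25 × 7.8557% = 3.8261%
β_Quill = Cov / Var(R_m) = 0.04212 / 0.02732 = 1.5417
E(R_Quill) = R_f + β × MRP = 3.8261% + 1.5417 × 7.8557% = 15.94%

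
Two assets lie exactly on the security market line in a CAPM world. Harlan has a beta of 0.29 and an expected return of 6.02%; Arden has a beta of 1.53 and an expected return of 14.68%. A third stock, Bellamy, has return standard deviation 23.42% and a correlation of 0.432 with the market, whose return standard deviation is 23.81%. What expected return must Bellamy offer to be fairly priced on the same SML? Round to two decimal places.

MRP = (14.68% − 6.02%) / (1.53 − 0.29) = 6.9839%
R_f = 6.02% − 0.29 × 6.9839% = 3.9947%
β_Bellamy = ρ·σ_i/σ_m = 0.432 × 23.42 / 23.81 = 0.4249
E(R_Bellamy) = R_f + β × MRP = 3.9947% + 0.4249 × 6.9839% = 6.96%

6.96%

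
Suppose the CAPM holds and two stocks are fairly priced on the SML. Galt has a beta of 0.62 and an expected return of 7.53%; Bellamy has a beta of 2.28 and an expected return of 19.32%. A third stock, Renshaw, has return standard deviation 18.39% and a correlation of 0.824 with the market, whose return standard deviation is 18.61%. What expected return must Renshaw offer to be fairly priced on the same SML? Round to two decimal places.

8.91%

MRP = (19.32% − 7.53%) / (2.28 − 0.62) = 7.1024%
R_f = 7.53% − 0.62 × 7.1024% = 3.1265%
β_Renshaw = ρ·σ_i/σ_m = 0.824 × 18.39 / 18.61 = 0.8143
E(R_Renshaw) = R_f + β × MRP = 3.1265% + 0.8143 × 7.1024% = 8.91%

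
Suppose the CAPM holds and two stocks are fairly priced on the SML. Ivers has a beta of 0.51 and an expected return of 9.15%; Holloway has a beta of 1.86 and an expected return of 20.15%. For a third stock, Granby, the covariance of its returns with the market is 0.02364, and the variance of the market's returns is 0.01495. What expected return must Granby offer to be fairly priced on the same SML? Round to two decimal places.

17.88%

MRP = (20.15% − 9.15%) / (1.86 − 0.51) = 8.1481%
R_f = 9.15% − 0.51 × 8.1481% = 4.9945%
β_Granby = Cov / Var(R_m) = 0.02364 / 0.01495 = 1.5813
E(R_Granby) = R_f + β × MRP = 4.9945% + 1.5813 × 8.1481% = 17.88%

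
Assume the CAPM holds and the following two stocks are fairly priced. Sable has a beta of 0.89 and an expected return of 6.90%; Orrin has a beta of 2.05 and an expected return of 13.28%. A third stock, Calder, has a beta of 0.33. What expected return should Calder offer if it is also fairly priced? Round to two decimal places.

MRP (SML slope) = (13.28% − 6.90%) / (2.05 − 0.89) = 6.38% / 1.16 = 5.5000%
R_f (intercept) = 6.90% − 0.89 × 5.5000% = 2.0050%
E(R_Calder) = R_f + β × MRP = 2.0050% + 0.33 × 5.5000% = 3.82%

3.82%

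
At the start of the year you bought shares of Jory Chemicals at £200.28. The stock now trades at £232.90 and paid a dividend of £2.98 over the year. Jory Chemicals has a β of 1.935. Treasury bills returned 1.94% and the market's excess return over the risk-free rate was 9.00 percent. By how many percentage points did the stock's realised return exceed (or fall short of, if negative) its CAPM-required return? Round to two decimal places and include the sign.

Realised HPR = (P1 + D1 − P0) / P0 = (232.90 + 2.98 − 200.28) / 200.28 = 35.60 / 200.28 = 17.7751%
CAPM required = R_f + β·MRP = 1.94% + 1.935 × 9.00% = 19.35500%
α = realised − required = 17.7751% − 19.35500% = -1.58%

-1.58%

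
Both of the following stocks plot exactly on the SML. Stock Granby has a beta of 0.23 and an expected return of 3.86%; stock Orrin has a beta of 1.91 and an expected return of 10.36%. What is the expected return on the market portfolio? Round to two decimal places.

Both satisfy E(R) = R_f + β·MRP, so the slope of the SML is
MRP = (10.36% − 3.86%) / (1.91 − 0.23) = 6.50% / 1.68 = 3.8690%
R_f = E(R_Granby) − β_Granby·MRP = 3.86% − 0.23 × 3.8690% = 2.9701%
E(R_m) = R_f + MRP = 2.9701% + 3.8690% = 6.84%

6.84%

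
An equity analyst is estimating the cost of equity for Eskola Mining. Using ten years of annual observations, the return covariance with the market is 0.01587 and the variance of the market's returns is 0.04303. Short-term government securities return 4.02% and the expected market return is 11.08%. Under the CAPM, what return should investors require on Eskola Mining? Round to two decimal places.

β = Cov(R_i, R_m) / Var(R_m) = 0.01587 / 0.04303 = 0.3688
MRP = 11.08% − 4.02% = 7.06%
E(R) = R_f + β × MRP = 4.02% + 0.3688 × 7.06% = 6.62%

6.62%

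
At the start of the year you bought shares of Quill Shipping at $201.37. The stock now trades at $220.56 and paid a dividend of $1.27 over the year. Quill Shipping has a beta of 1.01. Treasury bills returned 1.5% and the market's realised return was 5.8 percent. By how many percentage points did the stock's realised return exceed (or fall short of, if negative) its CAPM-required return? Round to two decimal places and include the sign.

+4.32%

Realised HPR = (P1 + D1 − P0) / P0 = (220.56 + 1.27 − 201.37) / 201.37 = 20.46 / 201.37 = 10.1604%
MRP = 5.8% − 1.5% = 4.30%
CAPM required = R_f + β·MRP = 1.5% + 1.01 × 4.3% = 5.8430%
α = realised − required = 10.1604% − 5.8430% = +4.32%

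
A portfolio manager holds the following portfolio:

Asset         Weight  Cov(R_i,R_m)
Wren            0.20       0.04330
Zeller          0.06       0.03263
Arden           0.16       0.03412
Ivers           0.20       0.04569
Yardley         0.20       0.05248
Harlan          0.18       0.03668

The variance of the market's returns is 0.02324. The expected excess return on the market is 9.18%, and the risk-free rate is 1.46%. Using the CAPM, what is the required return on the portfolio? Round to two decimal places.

β_Wren = 0.04330 / 0.02324 = 1.8632
β_Zeller = 0.03263 / 0.02324 = 1.4040
β_Arden = 0.03412 / 0.02324 = 1.4682
β_Ivers = 0.04569 / 0.02324 = 1.9660
β_Yardley = 0.05248 / 0.02324 = 2.2582
β_Harlan = 0.03668 / 0.02324 = 1.5783
β_P = Σ w_i β_i = 0.20×1.8632 + 0.06×1.4040 + 0.16×1.4682 + 0.20×1.9660 + 0.20×2.2582 + 0.18×1.5783 = 1.8207
E(R_P) = R_f + β_P × MRP = 1.46% + 1.8207 × 9.18% = 18.17%

18.17%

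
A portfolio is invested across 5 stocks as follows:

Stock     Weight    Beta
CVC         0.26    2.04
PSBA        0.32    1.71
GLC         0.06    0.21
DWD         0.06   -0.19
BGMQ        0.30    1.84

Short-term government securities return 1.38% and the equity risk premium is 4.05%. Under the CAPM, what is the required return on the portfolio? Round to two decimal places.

β_P = Σ w_i β_i = 0.26×2.04 + 0.32×1.71 + 0.06×0.21 + 0.06×-0.19 + 0.30×1.84 = 1.6308
E(R_P) = R_f + β_P × MRP = 1.38% + 1.6308 × 4.05% = 7.98%

7.98%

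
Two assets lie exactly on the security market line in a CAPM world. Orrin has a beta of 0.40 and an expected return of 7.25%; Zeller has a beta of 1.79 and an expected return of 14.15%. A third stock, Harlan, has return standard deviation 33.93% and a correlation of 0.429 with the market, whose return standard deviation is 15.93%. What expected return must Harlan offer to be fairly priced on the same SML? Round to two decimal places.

9.80%

MRP = (14.15% − 7.25%) / (1.79 − 0.40) = 4.9640%
R_f = 7.25% − 0.40 × 4.9640% = 5.2644%
β_Harlan = ρ·σ_i/σ_m = 0.429 × 33.93 / 15.93 = 0.9137
E(R_Harlan) = R_f + β × MRP = 5.2644% + 0.9137 × 4.9640% = 9.80%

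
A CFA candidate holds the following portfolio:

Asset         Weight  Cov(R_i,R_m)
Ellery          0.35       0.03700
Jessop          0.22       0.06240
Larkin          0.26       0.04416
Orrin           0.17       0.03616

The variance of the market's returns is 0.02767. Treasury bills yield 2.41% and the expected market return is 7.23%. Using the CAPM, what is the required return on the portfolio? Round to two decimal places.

10.13%

β_Ellery = 0.03700 / 0.02767 = 1.3372
β_Jessop = 0.06240 / 0.02767 = 2.2551
β_Larkin = 0.04416 / 0.02767 = 1.5960
β_Orrin = 0.03616 / 0.02767 = 1.3068
β_P = Σ w_i β_i = 0.35×1.3372 + 0.22×2.2551 + 0.26×1.5960 + 0.17×1.3068 = 1.6013
MRP = 7.23% − 2.41% = 4.82%
E(R_P) = R_f + β_P × MRP = 2.41% + 1.6013 × 4.82% = 10.13%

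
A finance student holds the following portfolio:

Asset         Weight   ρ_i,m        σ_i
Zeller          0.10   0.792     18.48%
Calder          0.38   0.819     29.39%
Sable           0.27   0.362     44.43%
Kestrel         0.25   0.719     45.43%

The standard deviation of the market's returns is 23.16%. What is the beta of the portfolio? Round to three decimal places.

β_Zeller = 0.792 × 18.48% / 23.16% = 0.6320
β_Calder = 0.819 × 29.39% / 23.16% = 1.0393
β_Sable = 0.362 × 44.43% / 23.16% = 0.6945
β_Kestrel = 0.719 × 45.43% / 23.16% = 1.4104
β_P = Σ w_i β_i = 0.10×0.6320 + 0.38×1.0393 + 0.27×0.6945 + 0.25×1.4104 = 0.9982

0.998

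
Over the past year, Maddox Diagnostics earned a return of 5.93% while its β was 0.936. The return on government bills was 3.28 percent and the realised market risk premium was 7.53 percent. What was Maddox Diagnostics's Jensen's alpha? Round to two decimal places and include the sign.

CAPM benchmark = R_f + β(R_m − R_f) = 3.28% + 0.936 × 7.53% = 10.32808%
α = actual − benchmark = 5.93% − 10.32808% = -4.40%

-4.40%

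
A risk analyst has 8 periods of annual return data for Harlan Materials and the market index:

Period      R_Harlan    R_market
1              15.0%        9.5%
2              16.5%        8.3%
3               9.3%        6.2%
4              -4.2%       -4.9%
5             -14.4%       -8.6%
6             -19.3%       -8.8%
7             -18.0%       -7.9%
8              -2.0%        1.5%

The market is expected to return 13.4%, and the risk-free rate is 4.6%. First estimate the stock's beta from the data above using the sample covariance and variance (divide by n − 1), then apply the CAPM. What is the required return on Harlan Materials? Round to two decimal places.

20.39%

Mean R_i = (15.0 + 16.5 + 9.3 − 4.2 − 14.4 − 19.3 − 18.0 − 2.0) / 8 = -2.1375%
Mean R_m = (9.5 + 8.3 + 6.2 − 4.9 − 8.6 − 8.8 − 7.9 + 1.5) / 8 = -0.5875%
Σ(R_i − R̄_i)(R_m − R̄_m) = 780.5238  ⇒  Cov = 780.5238 / 7 = 111.5034
Σ(R_m − R̄_m)² = 434.8888  ⇒  Var(R_m) = 434.8888 / 7 = 62.1270
β = Cov / Var(R_m) = 111.5034 / 62.1270 = 1.7948
MRP = 13.4% − 4.6% = 8.80%
E(R) = R_f + β × MRP = 4.6% + 1.7948 × 8.8% = 20.39%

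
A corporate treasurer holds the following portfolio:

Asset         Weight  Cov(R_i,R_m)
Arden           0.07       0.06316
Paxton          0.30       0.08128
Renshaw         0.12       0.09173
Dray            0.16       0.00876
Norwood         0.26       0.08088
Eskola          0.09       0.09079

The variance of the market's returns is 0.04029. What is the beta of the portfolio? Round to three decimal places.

β_Arden = 0.06316 / 0.04029 = 1.5676
β_Paxton = 0.08128 / 0.04029 = 2.0174
β_Renshaw = 0.09173 / 0.04029 = 2.2767
β_Dray = 0.00876 / 0.04029 = 0.2174
β_Norwood = 0.08088 / 0.04029 = 2.0074
β_Eskola = 0.09079 / 0.04029 = 2.2534
β_P = Σ w_i β_i = 0.07×1.5676 + 0.30×2.0174 + 0.12×2.2767 + 0.16×0.2174 + 0.26×2.0074 + 0.09×2.2534 = 1.7477

1.748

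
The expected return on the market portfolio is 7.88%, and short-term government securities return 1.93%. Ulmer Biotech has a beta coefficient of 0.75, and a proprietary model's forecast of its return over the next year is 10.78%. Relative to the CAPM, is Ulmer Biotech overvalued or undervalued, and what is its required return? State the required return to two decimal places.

MRP = 7.88% − 1.93% = 5.95%
Required return = R_f + β·MRP = 1.93% + 0.75 × 5.95% = 6.39%
Forecast 10.78% > required 6.39% → the stock plots above the SML → undervalued.

Undervalued; required return 6.39%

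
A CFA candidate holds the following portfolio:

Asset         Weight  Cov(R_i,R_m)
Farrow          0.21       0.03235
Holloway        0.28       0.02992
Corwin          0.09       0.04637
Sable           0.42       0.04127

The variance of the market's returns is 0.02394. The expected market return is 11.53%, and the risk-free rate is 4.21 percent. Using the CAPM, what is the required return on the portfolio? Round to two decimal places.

15.42%

β_Farrow = 0.03235 / 0.02394 = 1.3513
β_Holloway = 0.02992 / 0.02394 = 1.2498
β_Corwin = 0.04637 / 0.02394 = 1.9369
β_Sable = 0.04127 / 0.02394 = 1.7239
β_P = Σ w_i β_i = 0.21×1.3513 + 0.28×1.2498 + 0.09×1.9369 + 0.42×1.7239 = 1.5321
MRP = 11.53% − 4.21% = 7.32%
E(R_P) = R_f + β_P × MRP = 4.21% + 1.5321 × 7.32% = 15.42%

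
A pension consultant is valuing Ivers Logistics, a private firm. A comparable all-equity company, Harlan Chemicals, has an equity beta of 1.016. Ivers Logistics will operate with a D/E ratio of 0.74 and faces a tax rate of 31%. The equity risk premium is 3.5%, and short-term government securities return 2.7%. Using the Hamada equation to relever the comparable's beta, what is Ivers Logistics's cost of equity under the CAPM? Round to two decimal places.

β_L = β_U × [1 + (1 − t)(D/E)] = 1.016 × [1 + (1 − 0.31) × 0.74]
    = 1.016 × [1 + 0.69 × 0.74] = 1.016 × 1.5106 = 1.5348
E(R) = R_f + β_L × MRP = 2.7% + 1.5348 × 3.5% = 8.07%

8.07%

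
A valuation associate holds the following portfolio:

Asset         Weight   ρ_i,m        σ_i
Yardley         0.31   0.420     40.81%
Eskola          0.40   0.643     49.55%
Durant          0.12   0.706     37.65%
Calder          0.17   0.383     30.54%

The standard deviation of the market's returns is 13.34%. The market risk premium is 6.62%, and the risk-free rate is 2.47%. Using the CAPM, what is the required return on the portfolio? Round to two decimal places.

14.00%

β_Yardley = 0.420 × 40.81% / 13.34% = 1.2849
β_Eskola = 0.643 × 49.55% / 13.34% = 2.3884
β_Durant = 0.706 × 37.65% / 13.34% = 1.9926
β_Calder = 0.383 × 30.54% / 13.34% = 0.8768
β_P = Σ w_i β_i = 0.31×1.2849 + 0.40×2.3884 + 0.12×1.9926 + 0.17×0.8768 = 1.7418
E(R_P) = R_f + β_P × MRP = 2.47% + 1.7418 × 6.62% = 14.00%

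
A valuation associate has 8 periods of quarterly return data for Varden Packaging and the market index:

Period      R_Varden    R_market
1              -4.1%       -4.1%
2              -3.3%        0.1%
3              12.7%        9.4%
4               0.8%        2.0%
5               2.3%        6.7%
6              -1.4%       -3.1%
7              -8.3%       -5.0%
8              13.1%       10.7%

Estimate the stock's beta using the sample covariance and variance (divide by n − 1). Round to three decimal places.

Mean R_i = (-4.1 − 3.3 + 12.7 + 0.8 + 2.3 − 1.4 − 8.3 + 13.1) / 8 = 1.4750%
Mean R_m = (-4.1 + 0.1 + 9.4 + 2.0 + 6.7 − 3.1 − 5.0 + 10.7) / 8 = 2.0875%
Σ(R_i − R̄_i)(R_m − R̄_m) = 314.2475  ⇒  Cov = 314.2475 / 7 = 44.8925
Σ(R_m − R̄_m)² = 268.3088  ⇒  Var(R_m) = 268.3088 / 7 = 38.3298
β = Cov / Var(R_m) = 44.8925 / 38.3298 = 1.1712

1.171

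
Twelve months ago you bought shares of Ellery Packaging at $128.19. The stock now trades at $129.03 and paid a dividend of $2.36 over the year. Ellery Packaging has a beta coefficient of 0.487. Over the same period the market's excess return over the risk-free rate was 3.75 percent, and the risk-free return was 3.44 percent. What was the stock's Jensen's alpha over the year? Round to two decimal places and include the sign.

Realised HPR = (P1 + D1 − P0) / P0 = (129.03 + 2.36 − 128.19) / 128.19 = 3.20 / 128.19 = 2.4963%
CAPM required = R_f + β·MRP = 3.44% + 0.487 × 3.75% = 5.26625%
α = realised − required = 2.4963% − 5.26625% = -2.77%

-2.77%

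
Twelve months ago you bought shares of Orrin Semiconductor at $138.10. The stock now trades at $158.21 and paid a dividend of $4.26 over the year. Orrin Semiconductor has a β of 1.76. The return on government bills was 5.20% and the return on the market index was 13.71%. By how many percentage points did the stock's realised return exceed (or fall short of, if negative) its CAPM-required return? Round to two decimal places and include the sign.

Realised HPR = (P1 + D1 − P0) / P0 = (158.21 + 4.26 − 138.10) / 138.10 = 24.37 / 138.10 = 17.6466%
MRP = 13.71% − 5.20% = 8.51%
CAPM required = R_f + β·MRP = 5.20% + 1.76 × 8.51% = 20.1776%
α = realised − required = 17.6466% − 20.1776% = -2.53%

-2.53%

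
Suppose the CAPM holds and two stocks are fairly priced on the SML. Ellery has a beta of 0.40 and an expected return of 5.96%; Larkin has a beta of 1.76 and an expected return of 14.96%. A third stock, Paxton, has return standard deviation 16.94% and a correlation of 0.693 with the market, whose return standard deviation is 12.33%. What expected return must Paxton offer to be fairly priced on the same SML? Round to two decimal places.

MRP = (14.96% − 5.96%) / (1.76 − 0.40) = 6.6176%
R_f = 5.96% − 0.40 × 6.6176% = 3.3130%
β_Paxton = ρ·σ_i/σ_m = 0.693 × 16.94 / 12.33 = 0.9521
E(R_Paxton) = R_f + β × MRP = 3.3130% + 0.9521 × 6.6176% = 9.61%

9.61%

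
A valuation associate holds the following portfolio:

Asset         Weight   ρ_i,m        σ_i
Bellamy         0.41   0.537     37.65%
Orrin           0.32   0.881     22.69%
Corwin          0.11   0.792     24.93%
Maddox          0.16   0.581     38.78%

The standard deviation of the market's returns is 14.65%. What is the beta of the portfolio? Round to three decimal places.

β_Bellamy = 0.537 × 37.65% / 14.65% = 1.3801
β_Orrin = 0.881 × 22.69% / 14.65% = 1.3645
β_Corwin = 0.792 × 24.93% / 14.65% = 1.3478
β_Maddox = 0.581 × 38.78% / 14.65% = 1.5380
β_P = Σ w_i β_i = 0.41×1.3801 + 0.32×1.3645 + 0.11×1.3478 + 0.16×1.5380 = 1.3968

1.397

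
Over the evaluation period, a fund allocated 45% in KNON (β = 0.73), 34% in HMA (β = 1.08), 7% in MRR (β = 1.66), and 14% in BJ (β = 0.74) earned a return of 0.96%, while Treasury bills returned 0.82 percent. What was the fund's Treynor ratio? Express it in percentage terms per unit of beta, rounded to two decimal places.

β_P = 0.45×0.73 + 0.34×1.08 + 0.07×1.66 + 0.14×0.74 = 0.9155
Treynor = (R_P − R_f) / β_P = (0.96% − 0.82%) / 0.9155 = 0.14% / 0.9155 = 0.15%

0.15%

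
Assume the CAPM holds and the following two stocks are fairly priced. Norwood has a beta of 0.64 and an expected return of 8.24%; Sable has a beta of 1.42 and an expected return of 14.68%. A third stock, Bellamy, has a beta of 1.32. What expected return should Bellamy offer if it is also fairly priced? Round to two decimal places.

MRP (SML slope) = (14.68% − 8.24%) / (1.42 − 0.64) = 6.44% / 0.78 = 8.2564%
R_f (intercept) = 8.24% − 0.64 × 8.2564% = 2.9559%
E(R_Bellamy) = R_f + β × MRP = 2.9559% + 1.32 × 8.2564% = 13.85%

13.85%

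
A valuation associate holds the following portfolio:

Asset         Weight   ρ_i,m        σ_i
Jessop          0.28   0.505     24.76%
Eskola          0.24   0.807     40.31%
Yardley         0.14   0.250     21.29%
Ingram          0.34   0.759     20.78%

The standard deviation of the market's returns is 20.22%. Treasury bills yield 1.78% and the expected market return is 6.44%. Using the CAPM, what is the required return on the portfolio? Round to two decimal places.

β_Jessop = 0.505 × 24.76% / 20.22% = 0.6184
β_Eskola = 0.807 × 40.31% / 20.22% = 1.6088
β_Yardley = 0.250 × 21.29% / 20.22% = 0.2632
β_Ingram = 0.759 × 20.78% / 20.22% = 0.7800
β_P = Σ w_i β_i = 0.28×0.6184 + 0.24×1.6088 + 0.14×0.2632 + 0.34×0.7800 = 0.8613
MRP = 6.44% − 1.78% = 4.66%
E(R_P) = R_f + β_P × MRP = 1.78% + 0.8613 × 4.66% = 5.79%

5.79%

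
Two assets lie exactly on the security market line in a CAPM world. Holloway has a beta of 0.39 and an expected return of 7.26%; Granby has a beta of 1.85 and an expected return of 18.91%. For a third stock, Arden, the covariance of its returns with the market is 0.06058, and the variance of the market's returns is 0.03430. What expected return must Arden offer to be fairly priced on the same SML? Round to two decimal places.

18.24%

MRP = (18.91% − 7.26%) / (1.85 − 0.39) = 7.9795%
R_f = 7.26% − 0.39 × 7.9795% = 4.1480%
β_Arden = Cov / Var(R_m) = 0.06058 / 0.03430 = 1.7662
E(R_Arden) = R_f + β × MRP = 4.1480% + 1.7662 × 7.9795% = 18.24%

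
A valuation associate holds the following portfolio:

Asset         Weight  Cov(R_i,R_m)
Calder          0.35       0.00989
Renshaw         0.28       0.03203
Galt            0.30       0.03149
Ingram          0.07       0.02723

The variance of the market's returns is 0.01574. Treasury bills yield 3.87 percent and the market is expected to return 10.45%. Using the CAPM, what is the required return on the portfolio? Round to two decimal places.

β_Calder = 0.00989 / 0.01574 = 0.6283
β_Renshaw = 0.03203 / 0.01574 = 2.0349
β_Galt = 0.03149 / 0.01574 = 2.0006
β_Ingram = 0.02723 / 0.01574 = 1.7300
β_P = Σ w_i β_i = 0.35×0.6283 + 0.28×2.0349 + 0.30×2.0006 + 0.07×1.7300 = 1.5110
MRP = 10.45% − 3.87% = 6.58%
E(R_P) = R_f + β_P × MRP = 3.87% + 1.5110 × 6.58% = 13.81%

13.81%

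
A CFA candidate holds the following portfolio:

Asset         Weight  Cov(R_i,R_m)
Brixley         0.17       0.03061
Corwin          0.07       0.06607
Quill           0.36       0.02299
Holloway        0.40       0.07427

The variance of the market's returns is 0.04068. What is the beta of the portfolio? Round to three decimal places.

1.175

β_Brixley = 0.03061 / 0.04068 = 0.7525
β_Corwin = 0.06607 / 0.04068 = 1.6241
β_Quill = 0.02299 / 0.04068 = 0.5651
β_Holloway = 0.07427 / 0.04068 = 1.8257
β_P = Σ w_i β_i = 0.17×0.7525 + 0.07×1.6241 + 0.36×0.5651 + 0.40×1.8257 = 1.1753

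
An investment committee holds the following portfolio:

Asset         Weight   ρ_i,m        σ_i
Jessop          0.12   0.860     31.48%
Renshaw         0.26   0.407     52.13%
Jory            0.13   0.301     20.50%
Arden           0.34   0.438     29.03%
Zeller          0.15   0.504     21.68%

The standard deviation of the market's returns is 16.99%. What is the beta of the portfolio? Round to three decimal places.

0.914

β_Jessop = 0.860 × 31.48% / 16.99% = 1.5935
β_Renshaw = 0.407 × 52.13% / 16.99% = 1.2488
β_Jory = 0.301 × 20.50% / 16.99% = 0.3632
β_Arden = 0.438 × 29.03% / 16.99% = 0.7484
β_Zeller = 0.504 × 21.68% / 16.99% = 0.6431
β_P = Σ w_i β_i = 0.12×1.5935 + 0.26×1.2488 + 0.13×0.3632 + 0.34×0.7484 + 0.15×0.6431 = 0.9140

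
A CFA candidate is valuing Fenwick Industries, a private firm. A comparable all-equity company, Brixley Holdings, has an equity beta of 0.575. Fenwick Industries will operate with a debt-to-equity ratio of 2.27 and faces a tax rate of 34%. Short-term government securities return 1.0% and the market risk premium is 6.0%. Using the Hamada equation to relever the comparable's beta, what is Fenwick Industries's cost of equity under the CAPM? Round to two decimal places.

9.62%

β_L = β_U × [1 + (1 − t)(D/E)] = 0.575 × [1 + (1 − 0.34) × 2.27]
    = 0.575 × [1 + 0.66 × 2.27] = 0.575 × 2.4982 = 1.4365
E(R) = R_f + β_L × MRP = 1.0% + 1.4365 × 6.0% = 9.62%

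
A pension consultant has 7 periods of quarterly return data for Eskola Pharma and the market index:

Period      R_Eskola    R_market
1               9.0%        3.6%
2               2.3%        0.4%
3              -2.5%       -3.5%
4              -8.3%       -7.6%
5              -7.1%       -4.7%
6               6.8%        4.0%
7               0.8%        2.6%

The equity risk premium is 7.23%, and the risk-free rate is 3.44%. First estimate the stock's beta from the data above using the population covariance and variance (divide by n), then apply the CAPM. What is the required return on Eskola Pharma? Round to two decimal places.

13.26%

Mean R_i = (9.0 + 2.3 − 2.5 − 8.3 − 7.1 + 6.8 + 0.8) / 7 = 0.1429%
Mean R_m = (3.6 + 0.4 − 3.5 − 7.6 − 4.7 + 4.0 + 2.6) / 7 = -0.7429%
Σ(R_i − R̄_i)(R_m − R̄_m) = 168.5429  ⇒  Cov = 168.5429 / 7 = 24.0776
Σ(R_m − R̄_m)² = 124.1171  ⇒  Var(R_m) = 124.1171 / 7 = 17.7310
β = Cov / Var(R_m) = 24.0776 / 17.7310 = 1.3579
E(R) = R_f + β × MRP = 3.44% + 1.3579 × 7.23% = 13.26%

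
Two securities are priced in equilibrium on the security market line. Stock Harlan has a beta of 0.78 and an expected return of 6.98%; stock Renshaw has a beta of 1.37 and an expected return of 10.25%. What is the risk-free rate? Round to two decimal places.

Both satisfy E(R) = R_f + β·MRP, so the slope of the SML is
MRP = (10.25% − 6.98%) / (1.37 − 0.78) = 3.27% / 0.59 = 5.5424%
R_f = E(R_Harlan) − β_Harlan·MRP = 6.98% − 0.78 × 5.5424% = 2.6569%

2.66%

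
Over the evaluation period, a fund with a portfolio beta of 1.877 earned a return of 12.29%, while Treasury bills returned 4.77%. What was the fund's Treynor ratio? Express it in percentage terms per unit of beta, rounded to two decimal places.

Treynor = (R_P − R_f) / β_P = (12.29% − 4.77%) / 1.8770 = 7.52% / 1.8770 = 4.01%

4.01%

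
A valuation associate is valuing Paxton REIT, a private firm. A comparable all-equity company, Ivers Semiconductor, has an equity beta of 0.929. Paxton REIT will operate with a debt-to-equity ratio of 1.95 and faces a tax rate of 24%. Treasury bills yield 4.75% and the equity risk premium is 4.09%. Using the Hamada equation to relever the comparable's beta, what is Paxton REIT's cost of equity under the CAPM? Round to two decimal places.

β_L = β_U × [1 + (1 − t)(D/E)] = 0.929 × [1 + (1 − 0.24) × 1.95]
    = 0.929 × [1 + 0.76 × 1.95] = 0.929 × 2.4820 = 2.3058
E(R) = R_f + β_L × MRP = 4.75% + 2.3058 × 4.09% = 14.18%

14.18%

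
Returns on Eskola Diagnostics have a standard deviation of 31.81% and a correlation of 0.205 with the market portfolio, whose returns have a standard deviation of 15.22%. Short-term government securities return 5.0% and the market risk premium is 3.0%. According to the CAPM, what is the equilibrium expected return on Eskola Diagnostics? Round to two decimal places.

β = ρ × σ_i / σ_m = 0.205 × 31.81% / 15.22% = 0.4285
E(R) = 5.0% + 0.4285 × 3.0% = 6.29%

6.29%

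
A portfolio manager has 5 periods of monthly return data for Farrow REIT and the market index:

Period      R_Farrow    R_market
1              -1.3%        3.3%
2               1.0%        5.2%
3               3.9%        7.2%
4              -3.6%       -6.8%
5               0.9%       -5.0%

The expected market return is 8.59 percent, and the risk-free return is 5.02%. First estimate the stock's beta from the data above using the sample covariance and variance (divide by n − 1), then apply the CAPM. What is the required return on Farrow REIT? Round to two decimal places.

Mean R_i = (-1.3 + 1.0 + 3.9 − 3.6 + 0.9) / 5 = 0.1800%
Mean R_m = (3.3 + 5.2 + 7.2 − 6.8 − 5.0) / 5 = 0.7800%
Σ(R_i − R̄_i)(R_m − R̄_m) = 48.2680  ⇒  Cov = 48.2680 / 4 = 12.0670
Σ(R_m − R̄_m)² = 157.9680  ⇒  Var(R_m) = 157.9680 / 4 = 39.4920
β = Cov / Var(R_m) = 12.0670 / 39.4920 = 0.3056
MRP = 8.59% − 5.02% = 3.57%
E(R) = R_f + β × MRP = 5.02% + 0.3056 × 3.57% = 6.11%

6.11%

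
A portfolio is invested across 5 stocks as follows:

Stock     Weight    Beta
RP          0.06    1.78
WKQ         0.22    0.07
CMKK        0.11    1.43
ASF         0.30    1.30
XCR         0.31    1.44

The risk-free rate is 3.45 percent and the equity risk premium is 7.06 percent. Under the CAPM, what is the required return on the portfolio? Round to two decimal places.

11.33%

β_P = Σ w_i β_i = 0.06×1.78 + 0.22×0.07 + 0.11×1.43 + 0.30×1.30 + 0.31×1.44 = 1.1159
E(R_P) = R_f + β_P × MRP = 3.45% + 1.1159 × 7.06% = 11.33%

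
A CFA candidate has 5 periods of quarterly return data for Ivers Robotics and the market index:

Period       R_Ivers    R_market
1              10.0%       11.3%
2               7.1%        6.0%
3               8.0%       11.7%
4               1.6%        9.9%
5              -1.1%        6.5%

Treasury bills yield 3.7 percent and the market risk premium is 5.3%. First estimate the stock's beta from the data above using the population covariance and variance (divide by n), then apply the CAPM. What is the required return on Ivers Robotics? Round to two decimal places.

8.41%

Mean R_i = (10.0 + 7.1 + 8.0 + 1.6 − 1.1) / 5 = 5.1200%
Mean R_m = (11.3 + 6.0 + 11.7 + 9.9 + 6.5) / 5 = 9.0800%
Σ(R_i − R̄_i)(R_m − R̄_m) = 25.4420  ⇒  Cov = 25.4420 / 5 = 5.0884
Σ(R_m − R̄_m)² = 28.6080  ⇒  Var(R_m) = 28.6080 / 5 = 5.7216
β = Cov / Var(R_m) = 5.0884 / 5.7216 = 0.8893
E(R) = R_f + β × MRP = 3.7% + 0.8893 × 5.3% = 8.41%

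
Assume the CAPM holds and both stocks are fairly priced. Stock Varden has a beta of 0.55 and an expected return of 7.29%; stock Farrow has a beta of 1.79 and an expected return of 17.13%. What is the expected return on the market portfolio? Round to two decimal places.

10.86%

Both satisfy E(R) = R_f + β·MRP, so the slope of the SML is
MRP = (17.13% − 7.29%) / (1.79 − 0.55) = 9.84% / 1.24 = 7.9355%
R_f = E(R_Varden) − β_Varden·MRP = 7.29% − 0.55 × 7.9355% = 2.9255%
E(R_m) = R_f + MRP = 2.9255% + 7.9355% = 10.86%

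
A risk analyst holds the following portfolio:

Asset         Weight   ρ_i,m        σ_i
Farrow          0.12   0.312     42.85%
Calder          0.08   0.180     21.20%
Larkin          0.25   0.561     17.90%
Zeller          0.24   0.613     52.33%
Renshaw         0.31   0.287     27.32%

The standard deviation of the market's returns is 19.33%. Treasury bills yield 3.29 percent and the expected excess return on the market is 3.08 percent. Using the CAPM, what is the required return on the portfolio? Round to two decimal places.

5.61%

β_Farrow = 0.312 × 42.85% / 19.33% = 0.6916
β_Calder = 0.180 × 21.20% / 19.33% = 0.1974
β_Larkin = 0.561 × 17.90% / 19.33% = 0.5195
β_Zeller = 0.613 × 52.33% / 19.33% = 1.6595
β_Renshaw = 0.287 × 27.32% / 19.33% = 0.4056
β_P = Σ w_i β_i = 0.12×0.6916 + 0.08×0.1974 + 0.25×0.5195 + 0.24×1.6595 + 0.31×0.4056 = 0.7527
E(R_P) = R_f + β_P × MRP = 3.29% + 0.7527 × 3.08% = 5.61%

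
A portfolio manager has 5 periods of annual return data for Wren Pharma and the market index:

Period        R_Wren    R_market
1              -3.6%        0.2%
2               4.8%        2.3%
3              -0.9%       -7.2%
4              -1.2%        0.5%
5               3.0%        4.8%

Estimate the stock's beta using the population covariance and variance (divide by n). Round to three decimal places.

Mean R_i = (-3.6 + 4.8 − 0.9 − 1.2 + 3.0) / 5 = 0.4200%
Mean R_m = (0.2 + 2.3 − 7.2 + 0.5 + 4.8) / 5 = 0.1200%
Σ(R_i − R̄_i)(R_m − R̄_m) = 30.3480  ⇒  Cov = 30.3480 / 5 = 6.0696
Σ(R_m − R̄_m)² = 80.3880  ⇒  Var(R_m) = 80.3880 / 5 = 16.0776
β = Cov / Var(R_m) = 6.0696 / 16.0776 = 0.3775

0.378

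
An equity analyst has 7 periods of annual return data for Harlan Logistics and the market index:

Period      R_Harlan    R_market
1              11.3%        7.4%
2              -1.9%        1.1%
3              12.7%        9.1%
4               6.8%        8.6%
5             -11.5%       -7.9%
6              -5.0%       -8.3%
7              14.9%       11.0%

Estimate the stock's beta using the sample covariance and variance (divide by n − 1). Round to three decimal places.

1.169

Mean R_i = (11.3 − 1.9 + 12.7 + 6.8 − 11.5 − 5.0 + 14.9) / 7 = 3.9000%
Mean R_m = (7.4 + 1.1 + 9.1 + 8.6 − 7.9 − 8.3 + 11.0) / 7 = 3.0000%
Σ(R_i − R̄_i)(R_m − R̄_m) = 469.9300  ⇒  Cov = 469.9300 / 6 = 78.3217
Σ(R_m − R̄_m)² = 402.0400  ⇒  Var(R_m) = 402.0400 / 6 = 67.0067
β = Cov / Var(R_m) = 78.3217 / 67.0067 = 1.1689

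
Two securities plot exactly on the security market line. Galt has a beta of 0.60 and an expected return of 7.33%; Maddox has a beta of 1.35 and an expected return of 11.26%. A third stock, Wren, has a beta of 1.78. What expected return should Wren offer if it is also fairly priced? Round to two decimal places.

13.51%

MRP (SML slope) = (11.26% − 7.33%) / (1.35 − 0.60) = 3.93% / 0.75 = 5.2400%
R_f (intercept) = 7.33% − 0.60 × 5.2400% = 4.1860%
E(R_Wren) = R_f + β × MRP = 4.1860% + 1.78 × 5.2400% = 13.51%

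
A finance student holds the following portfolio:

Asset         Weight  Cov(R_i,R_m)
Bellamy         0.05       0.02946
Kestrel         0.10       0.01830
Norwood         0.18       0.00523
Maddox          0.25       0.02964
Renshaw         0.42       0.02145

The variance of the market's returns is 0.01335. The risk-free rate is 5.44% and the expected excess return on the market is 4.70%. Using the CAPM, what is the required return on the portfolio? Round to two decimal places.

β_Bellamy = 0.02946 / 0.01335 = 2.2067
β_Kestrel = 0.01830 / 0.01335 = 1.3708
β_Norwood = 0.00523 / 0.01335 = 0.3918
β_Maddox = 0.02964 / 0.01335 = 2.2202
β_Renshaw = 0.02145 / 0.01335 = 1.6067
β_P = Σ w_i β_i = 0.05×2.2067 + 0.10×1.3708 + 0.18×0.3918 + 0.25×2.2202 + 0.42×1.6067 = 1.5478
E(R_P) = R_f + β_P × MRP = 5.44% + 1.5478 × 4.70% = 12.71%

12.71%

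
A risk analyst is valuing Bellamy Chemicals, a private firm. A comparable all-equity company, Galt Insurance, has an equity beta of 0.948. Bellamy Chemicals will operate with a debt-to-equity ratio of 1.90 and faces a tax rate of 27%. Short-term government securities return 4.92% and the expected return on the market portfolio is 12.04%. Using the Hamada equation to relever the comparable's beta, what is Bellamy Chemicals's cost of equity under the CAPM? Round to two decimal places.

β_L = β_U × [1 + (1 − t)(D/E)] = 0.948 × [1 + (1 − 0.27) × 1.90]
    = 0.948 × [1 + 0.73 × 1.90] = 0.948 × 2.3870 = 2.2629
MRP = 12.04% − 4.92% = 7.12%
E(R) = R_f + β_L × MRP = 4.92% + 2.2629 × 7.12% = 21.03%

21.03%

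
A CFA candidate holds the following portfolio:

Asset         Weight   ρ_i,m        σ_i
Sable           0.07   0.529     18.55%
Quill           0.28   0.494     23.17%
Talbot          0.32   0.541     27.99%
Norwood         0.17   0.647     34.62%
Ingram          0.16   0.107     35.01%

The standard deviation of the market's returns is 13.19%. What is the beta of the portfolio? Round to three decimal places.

0.997

β_Sable = 0.529 × 18.55% / 13.19% = 0.7440
β_Quill = 0.494 × 23.17% / 13.19% = 0.8678
β_Talbot = 0.541 × 27.99% / 13.19% = 1.1480
β_Norwood = 0.647 × 34.62% / 13.19% = 1.6982
β_Ingram = 0.107 × 35.01% / 13.19% = 0.2840
β_P = Σ w_i β_i = 0.07×0.7440 + 0.28×0.8678 + 0.32×1.1480 + 0.17×1.6982 + 0.16×0.2840 = 0.9966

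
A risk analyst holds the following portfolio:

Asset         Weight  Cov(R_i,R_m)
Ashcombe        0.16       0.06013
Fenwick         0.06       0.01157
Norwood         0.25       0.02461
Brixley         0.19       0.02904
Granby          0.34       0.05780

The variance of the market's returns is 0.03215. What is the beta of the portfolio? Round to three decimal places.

β_Ashcombe = 0.06013 / 0.03215 = 1.8703
β_Fenwick = 0.01157 / 0.03215 = 0.3599
β_Norwood = 0.02461 / 0.03215 = 0.7655
β_Brixley = 0.02904 / 0.03215 = 0.9033
β_Granby = 0.05780 / 0.03215 = 1.7978
β_P = Σ w_i β_i = 0.16×1.8703 + 0.06×0.3599 + 0.25×0.7655 + 0.19×0.9033 + 0.34×1.7978 = 1.2951

1.295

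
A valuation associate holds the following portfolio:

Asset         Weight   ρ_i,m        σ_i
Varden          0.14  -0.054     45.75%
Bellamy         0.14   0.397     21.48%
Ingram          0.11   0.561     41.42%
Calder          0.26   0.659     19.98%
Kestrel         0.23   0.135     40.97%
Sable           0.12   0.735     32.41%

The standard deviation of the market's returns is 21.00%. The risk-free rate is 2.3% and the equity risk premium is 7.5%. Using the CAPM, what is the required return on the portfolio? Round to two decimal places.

β_Varden = -0.054 × 45.75% / 21.00% = -0.1176
β_Bellamy = 0.397 × 21.48% / 21.00% = 0.4061
β_Ingram = 0.561 × 41.42% / 21.00% = 1.1065
β_Calder = 0.659 × 19.98% / 21.00% = 0.6270
β_Kestrel = 0.135 × 40.97% / 21.00% = 0.2634
β_Sable = 0.735 × 32.41% / 21.00% = 1.1344
β_P = Σ w_i β_i = 0.14×-0.1176 + 0.14×0.4061 + 0.11×1.1065 + 0.26×0.6270 + 0.23×0.2634 + 0.12×1.1344 = 0.5218
E(R_P) = R_f + β_P × MRP = 2.3% + 0.5218 × 7.5% = 6.21%

6.21%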